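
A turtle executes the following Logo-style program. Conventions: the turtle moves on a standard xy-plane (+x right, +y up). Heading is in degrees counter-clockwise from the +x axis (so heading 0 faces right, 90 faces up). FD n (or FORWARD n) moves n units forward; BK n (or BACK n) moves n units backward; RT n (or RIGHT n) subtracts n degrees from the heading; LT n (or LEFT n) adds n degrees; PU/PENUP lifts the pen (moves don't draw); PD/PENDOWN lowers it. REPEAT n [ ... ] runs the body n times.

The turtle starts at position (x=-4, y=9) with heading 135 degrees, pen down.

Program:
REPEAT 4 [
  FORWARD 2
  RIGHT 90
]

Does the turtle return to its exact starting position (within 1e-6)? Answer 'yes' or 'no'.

Executing turtle program step by step:
Start: pos=(-4,9), heading=135, pen down
REPEAT 4 [
  -- iteration 1/4 --
  FD 2: (-4,9) -> (-5.414,10.414) [heading=135, draw]
  RT 90: heading 135 -> 45
  -- iteration 2/4 --
  FD 2: (-5.414,10.414) -> (-4,11.828) [heading=45, draw]
  RT 90: heading 45 -> 315
  -- iteration 3/4 --
  FD 2: (-4,11.828) -> (-2.586,10.414) [heading=315, draw]
  RT 90: heading 315 -> 225
  -- iteration 4/4 --
  FD 2: (-2.586,10.414) -> (-4,9) [heading=225, draw]
  RT 90: heading 225 -> 135
]
Final: pos=(-4,9), heading=135, 4 segment(s) drawn

Start position: (-4, 9)
Final position: (-4, 9)
Distance = 0; < 1e-6 -> CLOSED

Answer: yes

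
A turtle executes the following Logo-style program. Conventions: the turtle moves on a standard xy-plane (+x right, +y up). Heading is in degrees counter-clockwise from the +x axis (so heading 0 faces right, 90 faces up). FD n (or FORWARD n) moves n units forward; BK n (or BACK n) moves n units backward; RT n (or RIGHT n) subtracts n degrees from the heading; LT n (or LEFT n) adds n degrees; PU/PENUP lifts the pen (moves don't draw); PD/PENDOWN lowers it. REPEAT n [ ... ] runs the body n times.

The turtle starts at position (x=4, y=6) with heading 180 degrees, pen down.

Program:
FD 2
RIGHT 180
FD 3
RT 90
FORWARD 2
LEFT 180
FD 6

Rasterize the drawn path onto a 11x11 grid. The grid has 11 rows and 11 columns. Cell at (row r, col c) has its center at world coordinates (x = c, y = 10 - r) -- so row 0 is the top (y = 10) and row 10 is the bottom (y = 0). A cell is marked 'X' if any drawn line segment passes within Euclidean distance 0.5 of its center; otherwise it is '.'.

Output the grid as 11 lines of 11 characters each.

Answer: .....X.....
.....X.....
.....X.....
.....X.....
..XXXX.....
.....X.....
.....X.....
...........
...........
...........
...........

Derivation:
Segment 0: (4,6) -> (2,6)
Segment 1: (2,6) -> (5,6)
Segment 2: (5,6) -> (5,4)
Segment 3: (5,4) -> (5,10)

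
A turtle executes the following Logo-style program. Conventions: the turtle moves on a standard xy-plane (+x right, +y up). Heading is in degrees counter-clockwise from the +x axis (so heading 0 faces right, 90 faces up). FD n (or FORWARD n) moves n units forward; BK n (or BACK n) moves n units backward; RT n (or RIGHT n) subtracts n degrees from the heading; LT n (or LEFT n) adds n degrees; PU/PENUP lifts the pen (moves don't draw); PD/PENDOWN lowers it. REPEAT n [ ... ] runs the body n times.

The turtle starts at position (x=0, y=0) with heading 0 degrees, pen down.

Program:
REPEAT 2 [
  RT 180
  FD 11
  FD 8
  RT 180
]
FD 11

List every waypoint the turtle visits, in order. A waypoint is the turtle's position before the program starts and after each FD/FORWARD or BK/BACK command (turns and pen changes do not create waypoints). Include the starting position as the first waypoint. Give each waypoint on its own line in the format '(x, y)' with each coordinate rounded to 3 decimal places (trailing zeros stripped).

Answer: (0, 0)
(-11, 0)
(-19, 0)
(-30, 0)
(-38, 0)
(-27, 0)

Derivation:
Executing turtle program step by step:
Start: pos=(0,0), heading=0, pen down
REPEAT 2 [
  -- iteration 1/2 --
  RT 180: heading 0 -> 180
  FD 11: (0,0) -> (-11,0) [heading=180, draw]
  FD 8: (-11,0) -> (-19,0) [heading=180, draw]
  RT 180: heading 180 -> 0
  -- iteration 2/2 --
  RT 180: heading 0 -> 180
  FD 11: (-19,0) -> (-30,0) [heading=180, draw]
  FD 8: (-30,0) -> (-38,0) [heading=180, draw]
  RT 180: heading 180 -> 0
]
FD 11: (-38,0) -> (-27,0) [heading=0, draw]
Final: pos=(-27,0), heading=0, 5 segment(s) drawn
Waypoints (6 total):
(0, 0)
(-11, 0)
(-19, 0)
(-30, 0)
(-38, 0)
(-27, 0)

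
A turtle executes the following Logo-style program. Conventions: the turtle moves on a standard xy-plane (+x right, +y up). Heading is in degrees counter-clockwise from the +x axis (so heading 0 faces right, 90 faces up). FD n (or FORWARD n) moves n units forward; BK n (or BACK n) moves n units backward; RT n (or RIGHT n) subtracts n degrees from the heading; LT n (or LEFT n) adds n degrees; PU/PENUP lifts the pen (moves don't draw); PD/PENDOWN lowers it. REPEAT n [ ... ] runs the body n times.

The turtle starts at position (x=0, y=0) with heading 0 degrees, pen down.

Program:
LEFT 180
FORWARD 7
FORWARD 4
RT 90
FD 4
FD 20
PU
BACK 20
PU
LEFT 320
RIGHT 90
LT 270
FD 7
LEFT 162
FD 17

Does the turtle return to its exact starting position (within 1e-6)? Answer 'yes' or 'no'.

Executing turtle program step by step:
Start: pos=(0,0), heading=0, pen down
LT 180: heading 0 -> 180
FD 7: (0,0) -> (-7,0) [heading=180, draw]
FD 4: (-7,0) -> (-11,0) [heading=180, draw]
RT 90: heading 180 -> 90
FD 4: (-11,0) -> (-11,4) [heading=90, draw]
FD 20: (-11,4) -> (-11,24) [heading=90, draw]
PU: pen up
BK 20: (-11,24) -> (-11,4) [heading=90, move]
PU: pen up
LT 320: heading 90 -> 50
RT 90: heading 50 -> 320
LT 270: heading 320 -> 230
FD 7: (-11,4) -> (-15.5,-1.362) [heading=230, move]
LT 162: heading 230 -> 32
FD 17: (-15.5,-1.362) -> (-1.083,7.646) [heading=32, move]
Final: pos=(-1.083,7.646), heading=32, 4 segment(s) drawn

Start position: (0, 0)
Final position: (-1.083, 7.646)
Distance = 7.723; >= 1e-6 -> NOT closed

Answer: no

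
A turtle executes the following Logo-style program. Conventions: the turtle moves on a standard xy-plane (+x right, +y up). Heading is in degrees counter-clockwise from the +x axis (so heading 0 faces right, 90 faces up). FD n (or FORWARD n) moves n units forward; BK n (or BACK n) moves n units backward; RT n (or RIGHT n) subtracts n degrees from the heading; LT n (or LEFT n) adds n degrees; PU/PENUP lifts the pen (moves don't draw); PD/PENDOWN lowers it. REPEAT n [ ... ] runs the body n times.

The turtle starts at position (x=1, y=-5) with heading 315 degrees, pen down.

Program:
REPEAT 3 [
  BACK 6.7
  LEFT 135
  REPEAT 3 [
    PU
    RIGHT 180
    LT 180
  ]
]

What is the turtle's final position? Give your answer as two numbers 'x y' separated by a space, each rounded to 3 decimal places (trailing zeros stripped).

Executing turtle program step by step:
Start: pos=(1,-5), heading=315, pen down
REPEAT 3 [
  -- iteration 1/3 --
  BK 6.7: (1,-5) -> (-3.738,-0.262) [heading=315, draw]
  LT 135: heading 315 -> 90
  REPEAT 3 [
    -- iteration 1/3 --
    PU: pen up
    RT 180: heading 90 -> 270
    LT 180: heading 270 -> 90
    -- iteration 2/3 --
    PU: pen up
    RT 180: heading 90 -> 270
    LT 180: heading 270 -> 90
    -- iteration 3/3 --
    PU: pen up
    RT 180: heading 90 -> 270
    LT 180: heading 270 -> 90
  ]
  -- iteration 2/3 --
  BK 6.7: (-3.738,-0.262) -> (-3.738,-6.962) [heading=90, move]
  LT 135: heading 90 -> 225
  REPEAT 3 [
    -- iteration 1/3 --
    PU: pen up
    RT 180: heading 225 -> 45
    LT 180: heading 45 -> 225
    -- iteration 2/3 --
    PU: pen up
    RT 180: heading 225 -> 45
    LT 180: heading 45 -> 225
    -- iteration 3/3 --
    PU: pen up
    RT 180: heading 225 -> 45
    LT 180: heading 45 -> 225
  ]
  -- iteration 3/3 --
  BK 6.7: (-3.738,-6.962) -> (1,-2.225) [heading=225, move]
  LT 135: heading 225 -> 0
  REPEAT 3 [
    -- iteration 1/3 --
    PU: pen up
    RT 180: heading 0 -> 180
    LT 180: heading 180 -> 0
    -- iteration 2/3 --
    PU: pen up
    RT 180: heading 0 -> 180
    LT 180: heading 180 -> 0
    -- iteration 3/3 --
    PU: pen up
    RT 180: heading 0 -> 180
    LT 180: heading 180 -> 0
  ]
]
Final: pos=(1,-2.225), heading=0, 1 segment(s) drawn

Answer: 1 -2.225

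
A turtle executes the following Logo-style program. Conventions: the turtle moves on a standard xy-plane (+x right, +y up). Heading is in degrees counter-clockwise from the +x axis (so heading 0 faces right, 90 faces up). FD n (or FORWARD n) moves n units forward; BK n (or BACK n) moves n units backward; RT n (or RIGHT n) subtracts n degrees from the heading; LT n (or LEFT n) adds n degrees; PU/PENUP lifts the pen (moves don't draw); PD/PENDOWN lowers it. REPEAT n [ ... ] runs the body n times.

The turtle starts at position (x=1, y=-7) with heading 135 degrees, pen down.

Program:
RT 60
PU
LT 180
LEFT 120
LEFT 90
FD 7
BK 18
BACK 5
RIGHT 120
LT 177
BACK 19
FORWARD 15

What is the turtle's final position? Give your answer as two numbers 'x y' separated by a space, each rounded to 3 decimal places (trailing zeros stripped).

Answer: 8.945 -23.691

Derivation:
Executing turtle program step by step:
Start: pos=(1,-7), heading=135, pen down
RT 60: heading 135 -> 75
PU: pen up
LT 180: heading 75 -> 255
LT 120: heading 255 -> 15
LT 90: heading 15 -> 105
FD 7: (1,-7) -> (-0.812,-0.239) [heading=105, move]
BK 18: (-0.812,-0.239) -> (3.847,-17.625) [heading=105, move]
BK 5: (3.847,-17.625) -> (5.141,-22.455) [heading=105, move]
RT 120: heading 105 -> 345
LT 177: heading 345 -> 162
BK 19: (5.141,-22.455) -> (23.211,-28.326) [heading=162, move]
FD 15: (23.211,-28.326) -> (8.945,-23.691) [heading=162, move]
Final: pos=(8.945,-23.691), heading=162, 0 segment(s) drawn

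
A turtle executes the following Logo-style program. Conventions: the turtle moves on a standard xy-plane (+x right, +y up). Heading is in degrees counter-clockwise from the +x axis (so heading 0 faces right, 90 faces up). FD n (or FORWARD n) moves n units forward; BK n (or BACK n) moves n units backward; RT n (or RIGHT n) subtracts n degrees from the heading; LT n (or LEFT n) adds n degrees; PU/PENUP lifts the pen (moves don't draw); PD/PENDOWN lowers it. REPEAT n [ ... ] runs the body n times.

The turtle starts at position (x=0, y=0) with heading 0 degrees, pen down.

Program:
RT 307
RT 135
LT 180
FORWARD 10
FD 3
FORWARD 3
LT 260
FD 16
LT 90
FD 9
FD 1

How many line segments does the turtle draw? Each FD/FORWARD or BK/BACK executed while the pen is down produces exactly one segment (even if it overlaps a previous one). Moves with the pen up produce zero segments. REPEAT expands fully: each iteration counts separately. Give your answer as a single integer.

Executing turtle program step by step:
Start: pos=(0,0), heading=0, pen down
RT 307: heading 0 -> 53
RT 135: heading 53 -> 278
LT 180: heading 278 -> 98
FD 10: (0,0) -> (-1.392,9.903) [heading=98, draw]
FD 3: (-1.392,9.903) -> (-1.809,12.873) [heading=98, draw]
FD 3: (-1.809,12.873) -> (-2.227,15.844) [heading=98, draw]
LT 260: heading 98 -> 358
FD 16: (-2.227,15.844) -> (13.763,15.286) [heading=358, draw]
LT 90: heading 358 -> 88
FD 9: (13.763,15.286) -> (14.078,24.28) [heading=88, draw]
FD 1: (14.078,24.28) -> (14.112,25.28) [heading=88, draw]
Final: pos=(14.112,25.28), heading=88, 6 segment(s) drawn
Segments drawn: 6

Answer: 6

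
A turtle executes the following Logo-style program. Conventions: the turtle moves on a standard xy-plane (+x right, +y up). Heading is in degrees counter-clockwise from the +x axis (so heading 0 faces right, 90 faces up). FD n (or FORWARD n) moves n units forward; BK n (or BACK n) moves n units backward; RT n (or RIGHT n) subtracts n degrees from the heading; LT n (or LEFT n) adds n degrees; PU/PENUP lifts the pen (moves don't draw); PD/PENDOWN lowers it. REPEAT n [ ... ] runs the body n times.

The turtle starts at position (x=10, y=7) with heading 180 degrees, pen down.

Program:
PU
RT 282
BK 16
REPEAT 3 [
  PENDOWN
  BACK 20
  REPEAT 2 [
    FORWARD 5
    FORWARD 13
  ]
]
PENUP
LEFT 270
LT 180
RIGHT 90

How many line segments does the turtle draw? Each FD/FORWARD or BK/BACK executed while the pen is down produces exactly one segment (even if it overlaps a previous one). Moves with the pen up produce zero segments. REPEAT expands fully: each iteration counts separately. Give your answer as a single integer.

Executing turtle program step by step:
Start: pos=(10,7), heading=180, pen down
PU: pen up
RT 282: heading 180 -> 258
BK 16: (10,7) -> (13.327,22.65) [heading=258, move]
REPEAT 3 [
  -- iteration 1/3 --
  PD: pen down
  BK 20: (13.327,22.65) -> (17.485,42.213) [heading=258, draw]
  REPEAT 2 [
    -- iteration 1/2 --
    FD 5: (17.485,42.213) -> (16.445,37.323) [heading=258, draw]
    FD 13: (16.445,37.323) -> (13.742,24.607) [heading=258, draw]
    -- iteration 2/2 --
    FD 5: (13.742,24.607) -> (12.703,19.716) [heading=258, draw]
    FD 13: (12.703,19.716) -> (10,7) [heading=258, draw]
  ]
  -- iteration 2/3 --
  PD: pen down
  BK 20: (10,7) -> (14.158,26.563) [heading=258, draw]
  REPEAT 2 [
    -- iteration 1/2 --
    FD 5: (14.158,26.563) -> (13.119,21.672) [heading=258, draw]
    FD 13: (13.119,21.672) -> (10.416,8.956) [heading=258, draw]
    -- iteration 2/2 --
    FD 5: (10.416,8.956) -> (9.376,4.066) [heading=258, draw]
    FD 13: (9.376,4.066) -> (6.673,-8.65) [heading=258, draw]
  ]
  -- iteration 3/3 --
  PD: pen down
  BK 20: (6.673,-8.65) -> (10.832,10.913) [heading=258, draw]
  REPEAT 2 [
    -- iteration 1/2 --
    FD 5: (10.832,10.913) -> (9.792,6.022) [heading=258, draw]
    FD 13: (9.792,6.022) -> (7.089,-6.694) [heading=258, draw]
    -- iteration 2/2 --
    FD 5: (7.089,-6.694) -> (6.05,-11.585) [heading=258, draw]
    FD 13: (6.05,-11.585) -> (3.347,-24.301) [heading=258, draw]
  ]
]
PU: pen up
LT 270: heading 258 -> 168
LT 180: heading 168 -> 348
RT 90: heading 348 -> 258
Final: pos=(3.347,-24.301), heading=258, 15 segment(s) drawn
Segments drawn: 15

Answer: 15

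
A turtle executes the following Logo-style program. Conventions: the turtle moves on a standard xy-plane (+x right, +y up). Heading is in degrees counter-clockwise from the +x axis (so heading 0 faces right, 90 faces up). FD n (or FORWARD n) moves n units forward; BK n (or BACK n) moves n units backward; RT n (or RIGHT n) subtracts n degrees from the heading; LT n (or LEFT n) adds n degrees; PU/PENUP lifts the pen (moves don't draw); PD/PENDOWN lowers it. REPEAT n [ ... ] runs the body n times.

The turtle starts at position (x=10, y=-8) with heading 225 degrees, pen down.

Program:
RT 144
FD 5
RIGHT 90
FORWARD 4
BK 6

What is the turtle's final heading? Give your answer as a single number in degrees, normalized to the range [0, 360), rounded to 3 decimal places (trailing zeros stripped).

Answer: 351

Derivation:
Executing turtle program step by step:
Start: pos=(10,-8), heading=225, pen down
RT 144: heading 225 -> 81
FD 5: (10,-8) -> (10.782,-3.062) [heading=81, draw]
RT 90: heading 81 -> 351
FD 4: (10.782,-3.062) -> (14.733,-3.687) [heading=351, draw]
BK 6: (14.733,-3.687) -> (8.807,-2.749) [heading=351, draw]
Final: pos=(8.807,-2.749), heading=351, 3 segment(s) drawn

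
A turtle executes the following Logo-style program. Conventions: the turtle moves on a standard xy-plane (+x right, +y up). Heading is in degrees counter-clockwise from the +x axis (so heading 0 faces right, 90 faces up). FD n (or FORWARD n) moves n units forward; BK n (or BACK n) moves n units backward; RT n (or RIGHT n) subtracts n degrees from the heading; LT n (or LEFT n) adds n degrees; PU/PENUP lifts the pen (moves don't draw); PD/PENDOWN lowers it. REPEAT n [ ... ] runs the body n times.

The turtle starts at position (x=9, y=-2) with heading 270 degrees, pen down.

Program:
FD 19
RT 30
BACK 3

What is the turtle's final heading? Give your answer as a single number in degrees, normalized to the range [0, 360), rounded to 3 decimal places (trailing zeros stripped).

Answer: 240

Derivation:
Executing turtle program step by step:
Start: pos=(9,-2), heading=270, pen down
FD 19: (9,-2) -> (9,-21) [heading=270, draw]
RT 30: heading 270 -> 240
BK 3: (9,-21) -> (10.5,-18.402) [heading=240, draw]
Final: pos=(10.5,-18.402), heading=240, 2 segment(s) drawn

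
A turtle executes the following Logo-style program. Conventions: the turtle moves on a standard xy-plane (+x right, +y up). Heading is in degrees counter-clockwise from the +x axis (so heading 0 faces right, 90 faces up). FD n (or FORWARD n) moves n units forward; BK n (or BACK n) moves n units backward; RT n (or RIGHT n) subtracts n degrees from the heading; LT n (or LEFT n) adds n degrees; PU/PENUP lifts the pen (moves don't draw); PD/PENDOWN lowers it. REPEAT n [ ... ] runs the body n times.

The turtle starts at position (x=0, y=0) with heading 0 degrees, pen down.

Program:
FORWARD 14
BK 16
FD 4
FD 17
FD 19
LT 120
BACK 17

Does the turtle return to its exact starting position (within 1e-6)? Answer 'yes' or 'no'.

Answer: no

Derivation:
Executing turtle program step by step:
Start: pos=(0,0), heading=0, pen down
FD 14: (0,0) -> (14,0) [heading=0, draw]
BK 16: (14,0) -> (-2,0) [heading=0, draw]
FD 4: (-2,0) -> (2,0) [heading=0, draw]
FD 17: (2,0) -> (19,0) [heading=0, draw]
FD 19: (19,0) -> (38,0) [heading=0, draw]
LT 120: heading 0 -> 120
BK 17: (38,0) -> (46.5,-14.722) [heading=120, draw]
Final: pos=(46.5,-14.722), heading=120, 6 segment(s) drawn

Start position: (0, 0)
Final position: (46.5, -14.722)
Distance = 48.775; >= 1e-6 -> NOT closed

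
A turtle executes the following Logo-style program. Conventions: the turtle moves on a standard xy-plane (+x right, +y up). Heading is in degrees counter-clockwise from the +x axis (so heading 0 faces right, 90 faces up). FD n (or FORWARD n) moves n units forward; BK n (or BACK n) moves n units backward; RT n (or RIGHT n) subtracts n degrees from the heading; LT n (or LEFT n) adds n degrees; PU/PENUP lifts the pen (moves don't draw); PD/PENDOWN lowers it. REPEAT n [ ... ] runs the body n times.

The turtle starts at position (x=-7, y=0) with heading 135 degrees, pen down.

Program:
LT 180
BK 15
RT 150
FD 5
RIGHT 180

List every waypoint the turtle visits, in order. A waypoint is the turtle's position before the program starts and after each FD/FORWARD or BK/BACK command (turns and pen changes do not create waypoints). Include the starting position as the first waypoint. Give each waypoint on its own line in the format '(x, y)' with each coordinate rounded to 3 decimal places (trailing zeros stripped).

Executing turtle program step by step:
Start: pos=(-7,0), heading=135, pen down
LT 180: heading 135 -> 315
BK 15: (-7,0) -> (-17.607,10.607) [heading=315, draw]
RT 150: heading 315 -> 165
FD 5: (-17.607,10.607) -> (-22.436,11.901) [heading=165, draw]
RT 180: heading 165 -> 345
Final: pos=(-22.436,11.901), heading=345, 2 segment(s) drawn
Waypoints (3 total):
(-7, 0)
(-17.607, 10.607)
(-22.436, 11.901)

Answer: (-7, 0)
(-17.607, 10.607)
(-22.436, 11.901)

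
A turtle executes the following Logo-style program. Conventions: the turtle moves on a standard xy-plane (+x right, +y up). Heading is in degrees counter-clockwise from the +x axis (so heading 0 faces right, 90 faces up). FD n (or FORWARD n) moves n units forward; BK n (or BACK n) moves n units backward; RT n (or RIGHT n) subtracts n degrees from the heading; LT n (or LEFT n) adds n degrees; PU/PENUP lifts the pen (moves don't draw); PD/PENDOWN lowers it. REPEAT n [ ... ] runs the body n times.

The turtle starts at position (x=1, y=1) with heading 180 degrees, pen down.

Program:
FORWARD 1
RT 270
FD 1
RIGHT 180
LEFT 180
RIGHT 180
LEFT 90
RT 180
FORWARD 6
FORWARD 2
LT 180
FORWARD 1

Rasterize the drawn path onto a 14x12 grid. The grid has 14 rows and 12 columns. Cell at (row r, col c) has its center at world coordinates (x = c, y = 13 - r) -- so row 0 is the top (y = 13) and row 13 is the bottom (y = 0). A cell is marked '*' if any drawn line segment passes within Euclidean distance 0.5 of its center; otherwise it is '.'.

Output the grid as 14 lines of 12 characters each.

Segment 0: (1,1) -> (0,1)
Segment 1: (0,1) -> (0,0)
Segment 2: (0,0) -> (6,0)
Segment 3: (6,0) -> (8,0)
Segment 4: (8,0) -> (7,0)

Answer: ............
............
............
............
............
............
............
............
............
............
............
............
**..........
*********...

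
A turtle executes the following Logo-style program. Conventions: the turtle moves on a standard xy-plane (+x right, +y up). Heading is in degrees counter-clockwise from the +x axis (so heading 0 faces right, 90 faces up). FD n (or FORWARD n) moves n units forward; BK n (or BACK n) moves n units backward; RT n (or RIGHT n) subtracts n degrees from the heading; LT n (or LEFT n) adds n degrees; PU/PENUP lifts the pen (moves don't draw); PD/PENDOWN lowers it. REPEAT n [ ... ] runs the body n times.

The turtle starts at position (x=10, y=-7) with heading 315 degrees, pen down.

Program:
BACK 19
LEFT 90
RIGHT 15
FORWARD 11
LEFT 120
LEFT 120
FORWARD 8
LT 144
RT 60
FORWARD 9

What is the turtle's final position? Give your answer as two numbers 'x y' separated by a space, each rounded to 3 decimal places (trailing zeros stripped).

Executing turtle program step by step:
Start: pos=(10,-7), heading=315, pen down
BK 19: (10,-7) -> (-3.435,6.435) [heading=315, draw]
LT 90: heading 315 -> 45
RT 15: heading 45 -> 30
FD 11: (-3.435,6.435) -> (6.091,11.935) [heading=30, draw]
LT 120: heading 30 -> 150
LT 120: heading 150 -> 270
FD 8: (6.091,11.935) -> (6.091,3.935) [heading=270, draw]
LT 144: heading 270 -> 54
RT 60: heading 54 -> 354
FD 9: (6.091,3.935) -> (15.042,2.994) [heading=354, draw]
Final: pos=(15.042,2.994), heading=354, 4 segment(s) drawn

Answer: 15.042 2.994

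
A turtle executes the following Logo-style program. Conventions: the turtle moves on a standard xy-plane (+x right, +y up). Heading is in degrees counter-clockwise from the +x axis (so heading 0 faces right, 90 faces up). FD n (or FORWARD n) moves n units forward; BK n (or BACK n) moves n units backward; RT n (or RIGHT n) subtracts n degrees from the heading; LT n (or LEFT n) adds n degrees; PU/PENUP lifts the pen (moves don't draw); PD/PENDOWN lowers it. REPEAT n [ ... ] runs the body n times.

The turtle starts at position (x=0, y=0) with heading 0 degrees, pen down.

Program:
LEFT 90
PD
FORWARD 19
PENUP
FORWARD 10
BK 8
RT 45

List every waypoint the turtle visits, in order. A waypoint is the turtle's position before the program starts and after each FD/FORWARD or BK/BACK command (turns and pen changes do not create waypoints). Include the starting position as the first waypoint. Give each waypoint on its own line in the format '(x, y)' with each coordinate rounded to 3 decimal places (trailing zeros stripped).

Answer: (0, 0)
(0, 19)
(0, 29)
(0, 21)

Derivation:
Executing turtle program step by step:
Start: pos=(0,0), heading=0, pen down
LT 90: heading 0 -> 90
PD: pen down
FD 19: (0,0) -> (0,19) [heading=90, draw]
PU: pen up
FD 10: (0,19) -> (0,29) [heading=90, move]
BK 8: (0,29) -> (0,21) [heading=90, move]
RT 45: heading 90 -> 45
Final: pos=(0,21), heading=45, 1 segment(s) drawn
Waypoints (4 total):
(0, 0)
(0, 19)
(0, 29)
(0, 21)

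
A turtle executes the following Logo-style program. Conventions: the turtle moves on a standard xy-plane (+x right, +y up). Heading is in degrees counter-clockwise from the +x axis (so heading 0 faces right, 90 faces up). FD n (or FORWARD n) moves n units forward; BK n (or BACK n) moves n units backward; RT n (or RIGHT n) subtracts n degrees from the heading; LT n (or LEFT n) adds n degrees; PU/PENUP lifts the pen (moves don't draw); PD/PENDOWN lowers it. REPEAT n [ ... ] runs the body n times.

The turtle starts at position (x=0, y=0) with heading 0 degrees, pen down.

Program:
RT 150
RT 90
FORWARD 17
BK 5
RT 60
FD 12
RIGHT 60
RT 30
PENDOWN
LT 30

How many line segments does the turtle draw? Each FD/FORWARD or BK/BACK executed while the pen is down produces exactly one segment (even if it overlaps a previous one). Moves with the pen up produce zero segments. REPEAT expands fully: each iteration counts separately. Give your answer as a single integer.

Executing turtle program step by step:
Start: pos=(0,0), heading=0, pen down
RT 150: heading 0 -> 210
RT 90: heading 210 -> 120
FD 17: (0,0) -> (-8.5,14.722) [heading=120, draw]
BK 5: (-8.5,14.722) -> (-6,10.392) [heading=120, draw]
RT 60: heading 120 -> 60
FD 12: (-6,10.392) -> (0,20.785) [heading=60, draw]
RT 60: heading 60 -> 0
RT 30: heading 0 -> 330
PD: pen down
LT 30: heading 330 -> 0
Final: pos=(0,20.785), heading=0, 3 segment(s) drawn
Segments drawn: 3

Answer: 3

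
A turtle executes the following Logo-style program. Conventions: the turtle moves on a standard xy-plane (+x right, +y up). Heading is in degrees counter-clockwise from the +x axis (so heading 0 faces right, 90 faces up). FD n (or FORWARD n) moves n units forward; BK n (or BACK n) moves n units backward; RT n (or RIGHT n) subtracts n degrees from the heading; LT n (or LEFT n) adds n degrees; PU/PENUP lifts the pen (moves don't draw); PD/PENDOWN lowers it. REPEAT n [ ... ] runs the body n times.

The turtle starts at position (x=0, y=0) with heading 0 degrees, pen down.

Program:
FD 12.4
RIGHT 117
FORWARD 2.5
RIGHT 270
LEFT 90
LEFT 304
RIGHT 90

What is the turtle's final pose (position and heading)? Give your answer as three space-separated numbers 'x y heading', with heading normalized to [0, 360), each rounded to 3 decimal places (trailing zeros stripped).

Answer: 11.265 -2.228 277

Derivation:
Executing turtle program step by step:
Start: pos=(0,0), heading=0, pen down
FD 12.4: (0,0) -> (12.4,0) [heading=0, draw]
RT 117: heading 0 -> 243
FD 2.5: (12.4,0) -> (11.265,-2.228) [heading=243, draw]
RT 270: heading 243 -> 333
LT 90: heading 333 -> 63
LT 304: heading 63 -> 7
RT 90: heading 7 -> 277
Final: pos=(11.265,-2.228), heading=277, 2 segment(s) drawn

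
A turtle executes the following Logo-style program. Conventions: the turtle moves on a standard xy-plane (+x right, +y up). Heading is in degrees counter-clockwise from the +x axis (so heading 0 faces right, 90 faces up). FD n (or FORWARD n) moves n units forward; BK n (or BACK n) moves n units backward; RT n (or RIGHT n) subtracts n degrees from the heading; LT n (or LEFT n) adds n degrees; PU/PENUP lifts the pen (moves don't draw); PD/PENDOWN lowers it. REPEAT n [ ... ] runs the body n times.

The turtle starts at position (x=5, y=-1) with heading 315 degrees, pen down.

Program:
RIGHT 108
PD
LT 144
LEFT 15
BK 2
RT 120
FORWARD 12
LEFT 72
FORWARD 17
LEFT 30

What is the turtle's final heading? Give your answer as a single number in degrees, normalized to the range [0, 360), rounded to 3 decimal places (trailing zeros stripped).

Executing turtle program step by step:
Start: pos=(5,-1), heading=315, pen down
RT 108: heading 315 -> 207
PD: pen down
LT 144: heading 207 -> 351
LT 15: heading 351 -> 6
BK 2: (5,-1) -> (3.011,-1.209) [heading=6, draw]
RT 120: heading 6 -> 246
FD 12: (3.011,-1.209) -> (-1.87,-12.172) [heading=246, draw]
LT 72: heading 246 -> 318
FD 17: (-1.87,-12.172) -> (10.764,-23.547) [heading=318, draw]
LT 30: heading 318 -> 348
Final: pos=(10.764,-23.547), heading=348, 3 segment(s) drawn

Answer: 348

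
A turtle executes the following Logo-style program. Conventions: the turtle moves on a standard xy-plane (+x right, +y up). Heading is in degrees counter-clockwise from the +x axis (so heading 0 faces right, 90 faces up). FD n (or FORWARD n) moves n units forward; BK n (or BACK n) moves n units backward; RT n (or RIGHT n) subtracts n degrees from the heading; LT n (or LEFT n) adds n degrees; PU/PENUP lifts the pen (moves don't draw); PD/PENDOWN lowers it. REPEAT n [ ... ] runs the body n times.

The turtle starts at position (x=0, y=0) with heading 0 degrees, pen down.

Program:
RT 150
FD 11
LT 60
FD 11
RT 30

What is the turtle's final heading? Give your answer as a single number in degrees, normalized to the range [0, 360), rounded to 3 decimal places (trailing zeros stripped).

Executing turtle program step by step:
Start: pos=(0,0), heading=0, pen down
RT 150: heading 0 -> 210
FD 11: (0,0) -> (-9.526,-5.5) [heading=210, draw]
LT 60: heading 210 -> 270
FD 11: (-9.526,-5.5) -> (-9.526,-16.5) [heading=270, draw]
RT 30: heading 270 -> 240
Final: pos=(-9.526,-16.5), heading=240, 2 segment(s) drawn

Answer: 240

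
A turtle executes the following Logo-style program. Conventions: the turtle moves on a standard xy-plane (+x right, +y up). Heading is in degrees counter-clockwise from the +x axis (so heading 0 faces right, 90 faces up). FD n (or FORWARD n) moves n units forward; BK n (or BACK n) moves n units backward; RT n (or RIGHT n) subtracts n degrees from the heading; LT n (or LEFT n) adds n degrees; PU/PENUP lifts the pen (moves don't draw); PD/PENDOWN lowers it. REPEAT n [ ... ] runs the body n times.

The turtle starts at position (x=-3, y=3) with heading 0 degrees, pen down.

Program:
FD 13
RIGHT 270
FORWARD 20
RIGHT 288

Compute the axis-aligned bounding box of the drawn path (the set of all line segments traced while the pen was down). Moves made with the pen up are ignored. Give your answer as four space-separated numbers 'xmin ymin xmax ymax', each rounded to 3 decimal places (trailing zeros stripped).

Executing turtle program step by step:
Start: pos=(-3,3), heading=0, pen down
FD 13: (-3,3) -> (10,3) [heading=0, draw]
RT 270: heading 0 -> 90
FD 20: (10,3) -> (10,23) [heading=90, draw]
RT 288: heading 90 -> 162
Final: pos=(10,23), heading=162, 2 segment(s) drawn

Segment endpoints: x in {-3, 10, 10}, y in {3, 23}
xmin=-3, ymin=3, xmax=10, ymax=23

Answer: -3 3 10 23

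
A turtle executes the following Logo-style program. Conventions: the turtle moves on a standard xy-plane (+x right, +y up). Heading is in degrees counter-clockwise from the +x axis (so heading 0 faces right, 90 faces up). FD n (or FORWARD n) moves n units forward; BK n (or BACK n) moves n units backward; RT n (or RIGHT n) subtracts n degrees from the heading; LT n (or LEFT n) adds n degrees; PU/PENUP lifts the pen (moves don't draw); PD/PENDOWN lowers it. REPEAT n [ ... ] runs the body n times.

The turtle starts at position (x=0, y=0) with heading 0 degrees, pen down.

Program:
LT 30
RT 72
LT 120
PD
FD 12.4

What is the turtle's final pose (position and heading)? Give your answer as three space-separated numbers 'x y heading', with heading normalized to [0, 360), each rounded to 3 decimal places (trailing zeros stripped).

Executing turtle program step by step:
Start: pos=(0,0), heading=0, pen down
LT 30: heading 0 -> 30
RT 72: heading 30 -> 318
LT 120: heading 318 -> 78
PD: pen down
FD 12.4: (0,0) -> (2.578,12.129) [heading=78, draw]
Final: pos=(2.578,12.129), heading=78, 1 segment(s) drawn

Answer: 2.578 12.129 78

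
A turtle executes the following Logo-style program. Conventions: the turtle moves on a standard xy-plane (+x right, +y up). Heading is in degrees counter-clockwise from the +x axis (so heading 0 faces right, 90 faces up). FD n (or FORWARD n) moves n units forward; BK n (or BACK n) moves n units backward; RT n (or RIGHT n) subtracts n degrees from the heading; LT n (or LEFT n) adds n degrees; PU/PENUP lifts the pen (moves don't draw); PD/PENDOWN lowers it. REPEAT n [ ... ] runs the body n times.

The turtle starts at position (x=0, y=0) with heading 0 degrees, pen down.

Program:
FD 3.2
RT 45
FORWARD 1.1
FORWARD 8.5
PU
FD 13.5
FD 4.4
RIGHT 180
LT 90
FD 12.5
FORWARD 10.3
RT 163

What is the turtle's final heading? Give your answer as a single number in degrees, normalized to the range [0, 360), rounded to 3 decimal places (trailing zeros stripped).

Executing turtle program step by step:
Start: pos=(0,0), heading=0, pen down
FD 3.2: (0,0) -> (3.2,0) [heading=0, draw]
RT 45: heading 0 -> 315
FD 1.1: (3.2,0) -> (3.978,-0.778) [heading=315, draw]
FD 8.5: (3.978,-0.778) -> (9.988,-6.788) [heading=315, draw]
PU: pen up
FD 13.5: (9.988,-6.788) -> (19.534,-16.334) [heading=315, move]
FD 4.4: (19.534,-16.334) -> (22.645,-19.445) [heading=315, move]
RT 180: heading 315 -> 135
LT 90: heading 135 -> 225
FD 12.5: (22.645,-19.445) -> (13.807,-28.284) [heading=225, move]
FD 10.3: (13.807,-28.284) -> (6.523,-35.567) [heading=225, move]
RT 163: heading 225 -> 62
Final: pos=(6.523,-35.567), heading=62, 3 segment(s) drawn

Answer: 62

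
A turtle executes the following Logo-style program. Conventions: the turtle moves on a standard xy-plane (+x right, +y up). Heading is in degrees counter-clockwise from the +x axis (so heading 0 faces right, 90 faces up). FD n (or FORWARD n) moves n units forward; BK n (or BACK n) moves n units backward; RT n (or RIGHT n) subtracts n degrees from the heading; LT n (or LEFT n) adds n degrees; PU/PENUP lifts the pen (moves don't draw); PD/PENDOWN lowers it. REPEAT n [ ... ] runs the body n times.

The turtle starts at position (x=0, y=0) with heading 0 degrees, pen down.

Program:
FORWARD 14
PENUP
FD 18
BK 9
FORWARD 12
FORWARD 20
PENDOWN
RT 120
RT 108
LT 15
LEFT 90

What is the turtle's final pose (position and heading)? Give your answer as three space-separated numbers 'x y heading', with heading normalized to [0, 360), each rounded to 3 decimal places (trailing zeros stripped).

Answer: 55 0 237

Derivation:
Executing turtle program step by step:
Start: pos=(0,0), heading=0, pen down
FD 14: (0,0) -> (14,0) [heading=0, draw]
PU: pen up
FD 18: (14,0) -> (32,0) [heading=0, move]
BK 9: (32,0) -> (23,0) [heading=0, move]
FD 12: (23,0) -> (35,0) [heading=0, move]
FD 20: (35,0) -> (55,0) [heading=0, move]
PD: pen down
RT 120: heading 0 -> 240
RT 108: heading 240 -> 132
LT 15: heading 132 -> 147
LT 90: heading 147 -> 237
Final: pos=(55,0), heading=237, 1 segment(s) drawn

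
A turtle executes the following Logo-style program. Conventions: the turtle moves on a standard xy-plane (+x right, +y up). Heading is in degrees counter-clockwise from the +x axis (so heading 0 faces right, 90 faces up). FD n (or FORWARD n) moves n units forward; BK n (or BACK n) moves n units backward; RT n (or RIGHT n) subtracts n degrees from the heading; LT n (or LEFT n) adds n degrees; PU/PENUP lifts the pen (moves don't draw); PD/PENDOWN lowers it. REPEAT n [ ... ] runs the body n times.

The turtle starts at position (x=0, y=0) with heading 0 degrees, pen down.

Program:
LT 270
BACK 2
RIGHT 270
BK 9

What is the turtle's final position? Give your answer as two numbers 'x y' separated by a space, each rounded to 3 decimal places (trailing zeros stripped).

Executing turtle program step by step:
Start: pos=(0,0), heading=0, pen down
LT 270: heading 0 -> 270
BK 2: (0,0) -> (0,2) [heading=270, draw]
RT 270: heading 270 -> 0
BK 9: (0,2) -> (-9,2) [heading=0, draw]
Final: pos=(-9,2), heading=0, 2 segment(s) drawn

Answer: -9 2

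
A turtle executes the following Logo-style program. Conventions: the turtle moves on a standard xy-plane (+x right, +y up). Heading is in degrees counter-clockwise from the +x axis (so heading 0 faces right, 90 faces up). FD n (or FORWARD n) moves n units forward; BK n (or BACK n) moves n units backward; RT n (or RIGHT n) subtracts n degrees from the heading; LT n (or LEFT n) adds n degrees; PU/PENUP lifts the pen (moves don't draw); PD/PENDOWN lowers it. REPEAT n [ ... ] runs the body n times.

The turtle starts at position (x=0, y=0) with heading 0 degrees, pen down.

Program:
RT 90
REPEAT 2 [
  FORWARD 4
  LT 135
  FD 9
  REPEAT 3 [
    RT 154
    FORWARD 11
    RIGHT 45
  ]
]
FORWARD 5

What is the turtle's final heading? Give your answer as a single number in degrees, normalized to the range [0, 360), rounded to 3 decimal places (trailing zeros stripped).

Answer: 66

Derivation:
Executing turtle program step by step:
Start: pos=(0,0), heading=0, pen down
RT 90: heading 0 -> 270
REPEAT 2 [
  -- iteration 1/2 --
  FD 4: (0,0) -> (0,-4) [heading=270, draw]
  LT 135: heading 270 -> 45
  FD 9: (0,-4) -> (6.364,2.364) [heading=45, draw]
  REPEAT 3 [
    -- iteration 1/3 --
    RT 154: heading 45 -> 251
    FD 11: (6.364,2.364) -> (2.783,-8.037) [heading=251, draw]
    RT 45: heading 251 -> 206
    -- iteration 2/3 --
    RT 154: heading 206 -> 52
    FD 11: (2.783,-8.037) -> (9.555,0.631) [heading=52, draw]
    RT 45: heading 52 -> 7
    -- iteration 3/3 --
    RT 154: heading 7 -> 213
    FD 11: (9.555,0.631) -> (0.33,-5.36) [heading=213, draw]
    RT 45: heading 213 -> 168
  ]
  -- iteration 2/2 --
  FD 4: (0.33,-5.36) -> (-3.583,-4.528) [heading=168, draw]
  LT 135: heading 168 -> 303
  FD 9: (-3.583,-4.528) -> (1.319,-12.076) [heading=303, draw]
  REPEAT 3 [
    -- iteration 1/3 --
    RT 154: heading 303 -> 149
    FD 11: (1.319,-12.076) -> (-8.11,-6.411) [heading=149, draw]
    RT 45: heading 149 -> 104
    -- iteration 2/3 --
    RT 154: heading 104 -> 310
    FD 11: (-8.11,-6.411) -> (-1.039,-14.837) [heading=310, draw]
    RT 45: heading 310 -> 265
    -- iteration 3/3 --
    RT 154: heading 265 -> 111
    FD 11: (-1.039,-14.837) -> (-4.981,-4.568) [heading=111, draw]
    RT 45: heading 111 -> 66
  ]
]
FD 5: (-4.981,-4.568) -> (-2.948,0) [heading=66, draw]
Final: pos=(-2.948,0), heading=66, 11 segment(s) drawn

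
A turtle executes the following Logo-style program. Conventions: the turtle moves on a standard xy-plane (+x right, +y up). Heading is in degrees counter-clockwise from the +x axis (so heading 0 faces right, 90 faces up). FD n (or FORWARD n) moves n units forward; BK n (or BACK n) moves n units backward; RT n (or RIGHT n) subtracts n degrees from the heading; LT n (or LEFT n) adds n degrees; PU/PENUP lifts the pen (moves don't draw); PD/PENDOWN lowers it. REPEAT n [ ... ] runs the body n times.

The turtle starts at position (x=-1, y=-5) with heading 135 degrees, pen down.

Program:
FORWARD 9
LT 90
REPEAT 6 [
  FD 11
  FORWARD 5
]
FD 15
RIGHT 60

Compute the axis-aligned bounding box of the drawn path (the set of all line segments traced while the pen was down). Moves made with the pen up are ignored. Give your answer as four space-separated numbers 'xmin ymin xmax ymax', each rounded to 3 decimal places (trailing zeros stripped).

Answer: -85.853 -77.125 -1 1.364

Derivation:
Executing turtle program step by step:
Start: pos=(-1,-5), heading=135, pen down
FD 9: (-1,-5) -> (-7.364,1.364) [heading=135, draw]
LT 90: heading 135 -> 225
REPEAT 6 [
  -- iteration 1/6 --
  FD 11: (-7.364,1.364) -> (-15.142,-6.414) [heading=225, draw]
  FD 5: (-15.142,-6.414) -> (-18.678,-9.95) [heading=225, draw]
  -- iteration 2/6 --
  FD 11: (-18.678,-9.95) -> (-26.456,-17.728) [heading=225, draw]
  FD 5: (-26.456,-17.728) -> (-29.991,-21.263) [heading=225, draw]
  -- iteration 3/6 --
  FD 11: (-29.991,-21.263) -> (-37.77,-29.042) [heading=225, draw]
  FD 5: (-37.77,-29.042) -> (-41.305,-32.577) [heading=225, draw]
  -- iteration 4/6 --
  FD 11: (-41.305,-32.577) -> (-49.083,-40.355) [heading=225, draw]
  FD 5: (-49.083,-40.355) -> (-52.619,-43.891) [heading=225, draw]
  -- iteration 5/6 --
  FD 11: (-52.619,-43.891) -> (-60.397,-51.669) [heading=225, draw]
  FD 5: (-60.397,-51.669) -> (-63.933,-55.205) [heading=225, draw]
  -- iteration 6/6 --
  FD 11: (-63.933,-55.205) -> (-71.711,-62.983) [heading=225, draw]
  FD 5: (-71.711,-62.983) -> (-75.246,-66.518) [heading=225, draw]
]
FD 15: (-75.246,-66.518) -> (-85.853,-77.125) [heading=225, draw]
RT 60: heading 225 -> 165
Final: pos=(-85.853,-77.125), heading=165, 14 segment(s) drawn

Segment endpoints: x in {-85.853, -75.246, -71.711, -63.933, -60.397, -52.619, -49.083, -41.305, -37.77, -29.991, -26.456, -18.678, -15.142, -7.364, -1}, y in {-77.125, -66.518, -62.983, -55.205, -51.669, -43.891, -40.355, -32.577, -29.042, -21.263, -17.728, -9.95, -6.414, -5, 1.364}
xmin=-85.853, ymin=-77.125, xmax=-1, ymax=1.364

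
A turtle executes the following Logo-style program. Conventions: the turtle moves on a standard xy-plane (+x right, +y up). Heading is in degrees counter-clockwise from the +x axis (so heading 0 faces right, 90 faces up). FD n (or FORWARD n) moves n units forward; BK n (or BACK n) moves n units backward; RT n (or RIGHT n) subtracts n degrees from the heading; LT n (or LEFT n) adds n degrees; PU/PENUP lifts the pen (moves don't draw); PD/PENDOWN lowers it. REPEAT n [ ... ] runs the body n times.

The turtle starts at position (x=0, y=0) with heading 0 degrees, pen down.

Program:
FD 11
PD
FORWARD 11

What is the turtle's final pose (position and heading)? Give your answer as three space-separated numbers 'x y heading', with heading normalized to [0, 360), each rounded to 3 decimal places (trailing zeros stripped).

Executing turtle program step by step:
Start: pos=(0,0), heading=0, pen down
FD 11: (0,0) -> (11,0) [heading=0, draw]
PD: pen down
FD 11: (11,0) -> (22,0) [heading=0, draw]
Final: pos=(22,0), heading=0, 2 segment(s) drawn

Answer: 22 0 0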